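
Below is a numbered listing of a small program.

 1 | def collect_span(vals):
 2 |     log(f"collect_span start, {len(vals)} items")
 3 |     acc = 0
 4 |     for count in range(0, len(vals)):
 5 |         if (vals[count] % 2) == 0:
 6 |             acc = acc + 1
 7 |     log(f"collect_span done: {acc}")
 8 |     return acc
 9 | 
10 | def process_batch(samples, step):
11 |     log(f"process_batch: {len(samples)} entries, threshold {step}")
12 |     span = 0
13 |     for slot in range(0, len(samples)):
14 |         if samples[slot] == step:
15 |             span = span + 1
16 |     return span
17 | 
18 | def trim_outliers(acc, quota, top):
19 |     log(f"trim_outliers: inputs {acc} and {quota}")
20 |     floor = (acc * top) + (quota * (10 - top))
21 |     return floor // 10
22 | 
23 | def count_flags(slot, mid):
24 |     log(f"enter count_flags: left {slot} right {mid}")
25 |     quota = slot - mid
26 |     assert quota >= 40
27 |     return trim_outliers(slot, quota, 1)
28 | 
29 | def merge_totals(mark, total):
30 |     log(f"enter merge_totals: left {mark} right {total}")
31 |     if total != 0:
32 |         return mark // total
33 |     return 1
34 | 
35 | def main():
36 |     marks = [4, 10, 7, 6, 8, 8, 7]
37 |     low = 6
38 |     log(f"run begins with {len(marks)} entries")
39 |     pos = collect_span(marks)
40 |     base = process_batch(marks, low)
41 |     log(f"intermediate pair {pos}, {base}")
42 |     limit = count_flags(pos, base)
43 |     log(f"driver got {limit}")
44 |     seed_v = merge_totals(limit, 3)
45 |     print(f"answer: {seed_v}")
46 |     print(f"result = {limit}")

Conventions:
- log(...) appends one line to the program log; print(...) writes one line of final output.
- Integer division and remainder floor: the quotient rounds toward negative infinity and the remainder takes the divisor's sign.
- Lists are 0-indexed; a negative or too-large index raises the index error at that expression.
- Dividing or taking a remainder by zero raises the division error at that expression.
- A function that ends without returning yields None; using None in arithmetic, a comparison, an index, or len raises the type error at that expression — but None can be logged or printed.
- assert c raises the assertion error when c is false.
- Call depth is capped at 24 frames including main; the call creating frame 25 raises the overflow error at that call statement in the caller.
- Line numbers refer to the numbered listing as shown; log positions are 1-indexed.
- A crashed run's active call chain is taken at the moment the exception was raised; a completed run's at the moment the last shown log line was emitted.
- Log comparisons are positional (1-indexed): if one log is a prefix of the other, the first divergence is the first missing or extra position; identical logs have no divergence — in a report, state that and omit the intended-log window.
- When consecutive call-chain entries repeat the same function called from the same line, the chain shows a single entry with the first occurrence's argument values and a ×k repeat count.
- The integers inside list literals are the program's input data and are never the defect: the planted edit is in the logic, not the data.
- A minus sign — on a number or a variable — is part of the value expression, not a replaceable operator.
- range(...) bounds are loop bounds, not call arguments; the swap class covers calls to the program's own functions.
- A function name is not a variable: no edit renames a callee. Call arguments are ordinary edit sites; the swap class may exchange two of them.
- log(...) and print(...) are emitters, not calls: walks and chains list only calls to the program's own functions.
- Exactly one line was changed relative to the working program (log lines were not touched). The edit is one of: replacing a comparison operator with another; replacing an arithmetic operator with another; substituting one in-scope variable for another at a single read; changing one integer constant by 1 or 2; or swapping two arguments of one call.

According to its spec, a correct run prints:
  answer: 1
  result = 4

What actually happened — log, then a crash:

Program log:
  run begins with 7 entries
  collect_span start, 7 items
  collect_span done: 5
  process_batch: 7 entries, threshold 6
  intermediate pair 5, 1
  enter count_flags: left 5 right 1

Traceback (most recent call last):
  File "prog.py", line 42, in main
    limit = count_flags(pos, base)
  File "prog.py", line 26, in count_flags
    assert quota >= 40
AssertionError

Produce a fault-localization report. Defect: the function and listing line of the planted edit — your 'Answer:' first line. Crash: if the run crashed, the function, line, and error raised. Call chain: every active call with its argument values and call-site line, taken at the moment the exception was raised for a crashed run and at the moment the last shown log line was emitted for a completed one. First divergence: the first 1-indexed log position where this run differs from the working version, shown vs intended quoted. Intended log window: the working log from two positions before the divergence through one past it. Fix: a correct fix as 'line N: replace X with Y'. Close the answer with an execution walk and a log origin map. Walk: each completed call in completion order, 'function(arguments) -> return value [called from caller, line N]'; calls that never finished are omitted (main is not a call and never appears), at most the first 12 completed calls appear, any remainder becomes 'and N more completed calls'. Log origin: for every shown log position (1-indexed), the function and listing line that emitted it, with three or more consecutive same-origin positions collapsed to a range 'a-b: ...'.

Answer: the defect is in count_flags at line 26.
Core observation: Only 6 log lines were emitted before the run died; the intended continuation was 'trim_outliers: inputs 5 and 4'.
Crash: count_flags, line 26, AssertionError.
Call chain: main -> count_flags(5, 1) (called at line 42).
First divergence: position 7 (shown log ended at 6 lines; the working version continues: 'trim_outliers: inputs 5 and 4').
Intended log window:
  5: intermediate pair 5, 1
  6: enter count_flags: left 5 right 1
  7: trim_outliers: inputs 5 and 4
  8: driver got 4
Execution walk:
  collect_span([4, 10, 7, 6, 8, 8, 7]) -> 5  [called from main, line 39]
  process_batch([4, 10, 7, 6, 8, 8, 7], 6) -> 1  [called from main, line 40]
Log origins:
  1: from main, line 38
  2: from collect_span, line 2
  3: from collect_span, line 7
  4: from process_batch, line 11
  5: from main, line 41
  6: from count_flags, line 24
A correct fix: line 26: replace `>=` with `<=`.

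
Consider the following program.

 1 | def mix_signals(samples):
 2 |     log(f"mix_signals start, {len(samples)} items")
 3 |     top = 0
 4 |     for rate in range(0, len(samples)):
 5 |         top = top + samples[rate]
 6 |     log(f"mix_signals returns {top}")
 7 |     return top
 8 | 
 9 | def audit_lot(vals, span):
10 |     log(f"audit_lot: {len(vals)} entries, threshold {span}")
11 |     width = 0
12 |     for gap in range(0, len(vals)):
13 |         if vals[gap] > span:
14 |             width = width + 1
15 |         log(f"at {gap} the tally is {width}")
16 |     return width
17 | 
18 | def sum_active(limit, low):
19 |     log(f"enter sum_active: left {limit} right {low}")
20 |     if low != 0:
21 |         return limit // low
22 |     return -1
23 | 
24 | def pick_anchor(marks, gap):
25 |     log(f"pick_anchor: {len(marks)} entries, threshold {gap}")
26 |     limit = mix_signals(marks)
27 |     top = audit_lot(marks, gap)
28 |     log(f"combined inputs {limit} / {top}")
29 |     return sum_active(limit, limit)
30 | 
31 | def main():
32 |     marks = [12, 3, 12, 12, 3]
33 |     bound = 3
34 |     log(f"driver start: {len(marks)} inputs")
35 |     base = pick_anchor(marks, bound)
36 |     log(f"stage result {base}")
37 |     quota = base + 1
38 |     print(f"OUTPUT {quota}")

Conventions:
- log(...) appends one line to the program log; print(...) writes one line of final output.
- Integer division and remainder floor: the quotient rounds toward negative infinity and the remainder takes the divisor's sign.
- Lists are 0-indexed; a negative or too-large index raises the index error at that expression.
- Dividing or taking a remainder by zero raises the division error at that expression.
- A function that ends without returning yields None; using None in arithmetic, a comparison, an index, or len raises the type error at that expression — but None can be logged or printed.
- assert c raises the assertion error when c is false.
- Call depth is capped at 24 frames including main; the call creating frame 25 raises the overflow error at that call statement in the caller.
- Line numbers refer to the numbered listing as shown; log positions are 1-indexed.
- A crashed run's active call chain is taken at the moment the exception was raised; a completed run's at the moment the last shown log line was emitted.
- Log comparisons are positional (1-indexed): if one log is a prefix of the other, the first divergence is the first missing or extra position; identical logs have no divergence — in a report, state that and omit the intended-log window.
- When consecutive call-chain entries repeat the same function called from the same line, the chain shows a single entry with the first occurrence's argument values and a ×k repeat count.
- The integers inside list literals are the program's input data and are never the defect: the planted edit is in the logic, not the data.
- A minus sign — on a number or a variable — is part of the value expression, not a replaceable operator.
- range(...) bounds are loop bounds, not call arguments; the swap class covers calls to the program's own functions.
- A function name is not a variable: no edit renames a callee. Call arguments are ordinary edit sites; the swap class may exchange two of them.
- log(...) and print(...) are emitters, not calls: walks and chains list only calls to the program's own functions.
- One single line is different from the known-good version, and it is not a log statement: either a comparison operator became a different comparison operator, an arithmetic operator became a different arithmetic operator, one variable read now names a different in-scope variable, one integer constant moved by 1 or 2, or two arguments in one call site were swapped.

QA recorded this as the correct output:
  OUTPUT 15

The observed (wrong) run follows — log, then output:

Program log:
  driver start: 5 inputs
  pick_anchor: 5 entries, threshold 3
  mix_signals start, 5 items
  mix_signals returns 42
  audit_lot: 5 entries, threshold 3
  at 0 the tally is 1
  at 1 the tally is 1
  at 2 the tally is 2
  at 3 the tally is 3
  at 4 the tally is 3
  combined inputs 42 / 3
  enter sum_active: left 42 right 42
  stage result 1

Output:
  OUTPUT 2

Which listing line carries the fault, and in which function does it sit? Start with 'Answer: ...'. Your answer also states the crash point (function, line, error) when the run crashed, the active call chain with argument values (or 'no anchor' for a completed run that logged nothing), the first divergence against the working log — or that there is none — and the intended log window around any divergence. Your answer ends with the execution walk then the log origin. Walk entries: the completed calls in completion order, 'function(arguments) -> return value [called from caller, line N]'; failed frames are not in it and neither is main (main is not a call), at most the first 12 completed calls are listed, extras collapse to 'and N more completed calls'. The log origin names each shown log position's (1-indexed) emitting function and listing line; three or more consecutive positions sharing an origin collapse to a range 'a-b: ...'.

Answer: the defect is in pick_anchor at line 29.
The tell: Position 12 is the first bad log line: 'enter sum_active: left 42 right 42' should read 'enter sum_active: left 42 right 3'.
Call chain: main.
First divergence: position 12; shown 'enter sum_active: left 42 right 42' vs intended 'enter sum_active: left 42 right 3'.
Intended log window:
  10: at 4 the tally is 3
  11: combined inputs 42 / 3
  12: enter sum_active: left 42 right 3
  13: stage result 14
Execution walk:
  mix_signals([12, 3, 12, 12, 3]) -> 42  [called from pick_anchor, line 26]
  audit_lot([12, 3, 12, 12, 3], 3) -> 3  [called from pick_anchor, line 27]
  sum_active(42, 42) -> 1  [called from pick_anchor, line 29]
  pick_anchor([12, 3, 12, 12, 3], 3) -> 1  [called from main, line 35]
Log origins:
  1 — main, line 34
  2 — pick_anchor, line 25
  3 — mix_signals, line 2
  4 — mix_signals, line 6
  5 — audit_lot, line 10
  6-10 — audit_lot, line 15
  11 — pick_anchor, line 28
  12 — sum_active, line 19
  13 — main, line 36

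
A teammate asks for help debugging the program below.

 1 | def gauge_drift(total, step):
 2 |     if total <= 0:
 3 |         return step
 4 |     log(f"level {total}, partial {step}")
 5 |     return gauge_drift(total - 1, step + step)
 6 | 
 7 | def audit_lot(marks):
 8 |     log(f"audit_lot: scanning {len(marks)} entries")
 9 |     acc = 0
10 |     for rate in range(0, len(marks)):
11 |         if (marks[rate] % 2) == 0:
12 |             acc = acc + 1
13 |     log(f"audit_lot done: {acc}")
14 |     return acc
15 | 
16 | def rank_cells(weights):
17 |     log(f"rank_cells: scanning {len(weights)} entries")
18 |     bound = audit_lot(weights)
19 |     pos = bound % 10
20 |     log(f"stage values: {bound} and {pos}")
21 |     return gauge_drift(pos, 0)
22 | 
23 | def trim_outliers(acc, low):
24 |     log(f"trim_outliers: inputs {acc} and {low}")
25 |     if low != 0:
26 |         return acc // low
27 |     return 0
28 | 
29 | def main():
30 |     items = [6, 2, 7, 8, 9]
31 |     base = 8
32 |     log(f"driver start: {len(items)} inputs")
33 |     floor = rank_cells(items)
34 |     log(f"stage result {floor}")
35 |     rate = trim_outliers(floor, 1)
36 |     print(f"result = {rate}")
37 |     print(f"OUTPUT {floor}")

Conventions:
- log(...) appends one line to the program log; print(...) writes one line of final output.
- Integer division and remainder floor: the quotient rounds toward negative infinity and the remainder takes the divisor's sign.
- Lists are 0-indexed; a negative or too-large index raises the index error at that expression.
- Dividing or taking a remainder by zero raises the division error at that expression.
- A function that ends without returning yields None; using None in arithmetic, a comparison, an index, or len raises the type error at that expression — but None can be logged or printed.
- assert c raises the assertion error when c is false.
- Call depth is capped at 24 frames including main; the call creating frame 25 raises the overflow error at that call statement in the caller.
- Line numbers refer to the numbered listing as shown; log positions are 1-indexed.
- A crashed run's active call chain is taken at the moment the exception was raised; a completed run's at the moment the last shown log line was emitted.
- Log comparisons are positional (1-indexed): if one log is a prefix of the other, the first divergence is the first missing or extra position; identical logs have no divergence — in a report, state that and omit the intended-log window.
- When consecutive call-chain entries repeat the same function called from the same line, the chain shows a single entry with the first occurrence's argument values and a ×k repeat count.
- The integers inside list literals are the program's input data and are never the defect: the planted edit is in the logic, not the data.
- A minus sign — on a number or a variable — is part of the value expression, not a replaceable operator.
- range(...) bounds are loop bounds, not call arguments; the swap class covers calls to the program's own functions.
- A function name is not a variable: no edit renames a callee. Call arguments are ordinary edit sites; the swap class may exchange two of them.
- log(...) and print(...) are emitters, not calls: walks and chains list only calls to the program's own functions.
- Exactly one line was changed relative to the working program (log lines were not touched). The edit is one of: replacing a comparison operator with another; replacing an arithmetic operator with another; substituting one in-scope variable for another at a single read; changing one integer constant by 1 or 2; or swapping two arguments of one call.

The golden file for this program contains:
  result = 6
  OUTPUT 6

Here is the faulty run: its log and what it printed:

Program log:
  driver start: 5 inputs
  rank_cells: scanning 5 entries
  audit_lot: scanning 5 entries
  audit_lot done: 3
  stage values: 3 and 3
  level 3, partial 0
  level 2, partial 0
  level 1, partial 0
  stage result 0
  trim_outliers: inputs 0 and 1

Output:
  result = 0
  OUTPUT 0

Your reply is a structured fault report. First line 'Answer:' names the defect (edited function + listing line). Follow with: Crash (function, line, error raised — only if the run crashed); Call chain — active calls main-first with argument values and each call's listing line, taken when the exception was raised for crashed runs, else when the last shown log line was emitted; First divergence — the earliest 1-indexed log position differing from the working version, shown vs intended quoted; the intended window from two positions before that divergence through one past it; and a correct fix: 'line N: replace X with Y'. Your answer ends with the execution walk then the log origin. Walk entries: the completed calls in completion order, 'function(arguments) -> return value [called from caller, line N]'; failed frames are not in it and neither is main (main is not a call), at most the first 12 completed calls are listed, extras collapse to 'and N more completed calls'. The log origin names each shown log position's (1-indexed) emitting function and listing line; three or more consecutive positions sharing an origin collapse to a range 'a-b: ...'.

Answer: the defect is in gauge_drift at line 5.
The tell: Everything matches until log position 7, which reads 'level 2, partial 0' in place of 'level 2, partial 3'.
Call chain: main -> trim_outliers(0, 1) (called at line 35).
First divergence: position 7 — shown 'level 2, partial 0', intended 'level 2, partial 3'.
Intended log window:
  5: stage values: 3 and 3
  6: level 3, partial 0
  7: level 2, partial 3
  8: level 1, partial 5
Execution walk:
  audit_lot([6, 2, 7, 8, 9]) -> 3  [called from rank_cells, line 18]
  gauge_drift(0, 0) -> 0  [called from gauge_drift, line 5]
  gauge_drift(1, 0) -> 0  [called from gauge_drift, line 5]
  gauge_drift(2, 0) -> 0  [called from gauge_drift, line 5]
  gauge_drift(3, 0) -> 0  [called from rank_cells, line 21]
  rank_cells([6, 2, 7, 8, 9]) -> 0  [called from main, line 33]
  trim_outliers(0, 1) -> 0  [called from main, line 35]
Log origin:
  1 — main, line 32
  2 — rank_cells, line 17
  3 — audit_lot, line 8
  4 — audit_lot, line 13
  5 — rank_cells, line 20
  6-8 — gauge_drift, line 4
  9 — main, line 34
  10 — trim_outliers, line 24
A correct fix: line 5: replace `step + step` with `step + total`.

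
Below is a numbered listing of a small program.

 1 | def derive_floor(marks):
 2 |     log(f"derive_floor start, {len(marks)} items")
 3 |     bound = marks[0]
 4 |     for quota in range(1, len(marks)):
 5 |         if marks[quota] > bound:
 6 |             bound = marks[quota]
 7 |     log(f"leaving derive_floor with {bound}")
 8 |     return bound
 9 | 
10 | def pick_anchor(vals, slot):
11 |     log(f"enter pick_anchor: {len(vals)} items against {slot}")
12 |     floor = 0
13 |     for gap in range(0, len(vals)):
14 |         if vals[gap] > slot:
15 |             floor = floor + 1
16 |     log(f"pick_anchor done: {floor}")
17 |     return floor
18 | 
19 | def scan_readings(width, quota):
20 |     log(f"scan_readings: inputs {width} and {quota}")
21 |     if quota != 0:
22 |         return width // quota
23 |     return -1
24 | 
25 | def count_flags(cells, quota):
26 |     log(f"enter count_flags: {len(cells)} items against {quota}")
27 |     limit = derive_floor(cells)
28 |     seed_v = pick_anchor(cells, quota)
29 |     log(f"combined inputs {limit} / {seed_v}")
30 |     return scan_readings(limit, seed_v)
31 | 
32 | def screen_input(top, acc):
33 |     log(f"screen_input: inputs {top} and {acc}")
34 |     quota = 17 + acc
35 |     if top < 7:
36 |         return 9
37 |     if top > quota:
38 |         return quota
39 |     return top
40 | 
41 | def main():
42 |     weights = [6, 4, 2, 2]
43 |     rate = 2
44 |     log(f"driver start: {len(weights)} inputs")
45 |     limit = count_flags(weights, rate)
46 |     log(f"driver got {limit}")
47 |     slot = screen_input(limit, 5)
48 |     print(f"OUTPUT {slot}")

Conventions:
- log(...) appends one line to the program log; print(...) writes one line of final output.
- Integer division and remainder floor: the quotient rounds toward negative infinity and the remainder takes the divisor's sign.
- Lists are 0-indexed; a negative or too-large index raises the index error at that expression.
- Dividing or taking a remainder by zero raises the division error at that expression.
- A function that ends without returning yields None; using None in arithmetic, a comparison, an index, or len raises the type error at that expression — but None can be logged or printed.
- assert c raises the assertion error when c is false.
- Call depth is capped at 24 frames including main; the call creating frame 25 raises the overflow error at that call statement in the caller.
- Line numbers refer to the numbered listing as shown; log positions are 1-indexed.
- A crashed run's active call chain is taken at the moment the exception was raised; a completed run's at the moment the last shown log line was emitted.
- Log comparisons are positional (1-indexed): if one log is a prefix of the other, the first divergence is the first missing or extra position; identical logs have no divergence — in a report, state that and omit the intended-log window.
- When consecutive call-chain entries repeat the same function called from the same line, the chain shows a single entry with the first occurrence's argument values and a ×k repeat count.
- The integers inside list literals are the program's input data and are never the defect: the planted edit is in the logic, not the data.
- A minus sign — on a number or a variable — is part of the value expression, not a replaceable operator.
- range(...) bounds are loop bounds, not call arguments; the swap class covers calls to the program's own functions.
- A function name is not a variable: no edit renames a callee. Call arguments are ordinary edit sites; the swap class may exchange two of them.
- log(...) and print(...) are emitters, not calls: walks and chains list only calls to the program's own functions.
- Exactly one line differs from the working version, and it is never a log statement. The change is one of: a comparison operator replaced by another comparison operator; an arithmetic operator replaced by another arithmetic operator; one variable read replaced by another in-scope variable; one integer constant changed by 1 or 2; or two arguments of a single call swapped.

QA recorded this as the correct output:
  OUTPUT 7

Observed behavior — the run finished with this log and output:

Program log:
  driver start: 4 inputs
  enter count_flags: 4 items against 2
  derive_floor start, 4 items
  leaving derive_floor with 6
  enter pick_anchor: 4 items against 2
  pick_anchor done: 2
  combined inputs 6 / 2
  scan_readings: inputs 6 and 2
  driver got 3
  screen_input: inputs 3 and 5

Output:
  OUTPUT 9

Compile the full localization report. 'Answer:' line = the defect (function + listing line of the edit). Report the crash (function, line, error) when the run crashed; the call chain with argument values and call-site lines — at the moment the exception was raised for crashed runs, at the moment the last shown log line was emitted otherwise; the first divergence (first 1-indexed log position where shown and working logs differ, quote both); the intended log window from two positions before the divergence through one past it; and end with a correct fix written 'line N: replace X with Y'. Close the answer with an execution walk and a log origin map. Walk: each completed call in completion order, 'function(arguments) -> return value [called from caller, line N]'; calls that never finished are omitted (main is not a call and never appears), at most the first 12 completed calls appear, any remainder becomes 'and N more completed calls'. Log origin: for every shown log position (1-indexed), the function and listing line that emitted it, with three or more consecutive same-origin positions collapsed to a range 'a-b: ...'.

Answer: the defect is in screen_input at line 36.
The tell: Every logged value matches the working version; the printed result is what differs.
Call chain: main -> screen_input(3, 5) (called at line 47).
First divergence: none; the two logs match at every position.
Execution walk:
  derive_floor([6, 4, 2, 2]) -> 6  [called from count_flags, line 27]
  pick_anchor([6, 4, 2, 2], 2) -> 2  [called from count_flags, line 28]
  scan_readings(6, 2) -> 3  [called from count_flags, line 30]
  count_flags([6, 4, 2, 2], 2) -> 3  [called from main, line 45]
  screen_input(3, 5) -> 9  [called from main, line 47]
Origin of each log line:
  1: emitted by main (line 44)
  2: emitted by count_flags (line 26)
  3: emitted by derive_floor (line 2)
  4: emitted by derive_floor (line 7)
  5: emitted by pick_anchor (line 11)
  6: emitted by pick_anchor (line 16)
  7: emitted by count_flags (line 29)
  8: emitted by scan_readings (line 20)
  9: emitted by main (line 46)
  10: emitted by screen_input (line 33)
A correct fix: line 36: replace `9` with `7`.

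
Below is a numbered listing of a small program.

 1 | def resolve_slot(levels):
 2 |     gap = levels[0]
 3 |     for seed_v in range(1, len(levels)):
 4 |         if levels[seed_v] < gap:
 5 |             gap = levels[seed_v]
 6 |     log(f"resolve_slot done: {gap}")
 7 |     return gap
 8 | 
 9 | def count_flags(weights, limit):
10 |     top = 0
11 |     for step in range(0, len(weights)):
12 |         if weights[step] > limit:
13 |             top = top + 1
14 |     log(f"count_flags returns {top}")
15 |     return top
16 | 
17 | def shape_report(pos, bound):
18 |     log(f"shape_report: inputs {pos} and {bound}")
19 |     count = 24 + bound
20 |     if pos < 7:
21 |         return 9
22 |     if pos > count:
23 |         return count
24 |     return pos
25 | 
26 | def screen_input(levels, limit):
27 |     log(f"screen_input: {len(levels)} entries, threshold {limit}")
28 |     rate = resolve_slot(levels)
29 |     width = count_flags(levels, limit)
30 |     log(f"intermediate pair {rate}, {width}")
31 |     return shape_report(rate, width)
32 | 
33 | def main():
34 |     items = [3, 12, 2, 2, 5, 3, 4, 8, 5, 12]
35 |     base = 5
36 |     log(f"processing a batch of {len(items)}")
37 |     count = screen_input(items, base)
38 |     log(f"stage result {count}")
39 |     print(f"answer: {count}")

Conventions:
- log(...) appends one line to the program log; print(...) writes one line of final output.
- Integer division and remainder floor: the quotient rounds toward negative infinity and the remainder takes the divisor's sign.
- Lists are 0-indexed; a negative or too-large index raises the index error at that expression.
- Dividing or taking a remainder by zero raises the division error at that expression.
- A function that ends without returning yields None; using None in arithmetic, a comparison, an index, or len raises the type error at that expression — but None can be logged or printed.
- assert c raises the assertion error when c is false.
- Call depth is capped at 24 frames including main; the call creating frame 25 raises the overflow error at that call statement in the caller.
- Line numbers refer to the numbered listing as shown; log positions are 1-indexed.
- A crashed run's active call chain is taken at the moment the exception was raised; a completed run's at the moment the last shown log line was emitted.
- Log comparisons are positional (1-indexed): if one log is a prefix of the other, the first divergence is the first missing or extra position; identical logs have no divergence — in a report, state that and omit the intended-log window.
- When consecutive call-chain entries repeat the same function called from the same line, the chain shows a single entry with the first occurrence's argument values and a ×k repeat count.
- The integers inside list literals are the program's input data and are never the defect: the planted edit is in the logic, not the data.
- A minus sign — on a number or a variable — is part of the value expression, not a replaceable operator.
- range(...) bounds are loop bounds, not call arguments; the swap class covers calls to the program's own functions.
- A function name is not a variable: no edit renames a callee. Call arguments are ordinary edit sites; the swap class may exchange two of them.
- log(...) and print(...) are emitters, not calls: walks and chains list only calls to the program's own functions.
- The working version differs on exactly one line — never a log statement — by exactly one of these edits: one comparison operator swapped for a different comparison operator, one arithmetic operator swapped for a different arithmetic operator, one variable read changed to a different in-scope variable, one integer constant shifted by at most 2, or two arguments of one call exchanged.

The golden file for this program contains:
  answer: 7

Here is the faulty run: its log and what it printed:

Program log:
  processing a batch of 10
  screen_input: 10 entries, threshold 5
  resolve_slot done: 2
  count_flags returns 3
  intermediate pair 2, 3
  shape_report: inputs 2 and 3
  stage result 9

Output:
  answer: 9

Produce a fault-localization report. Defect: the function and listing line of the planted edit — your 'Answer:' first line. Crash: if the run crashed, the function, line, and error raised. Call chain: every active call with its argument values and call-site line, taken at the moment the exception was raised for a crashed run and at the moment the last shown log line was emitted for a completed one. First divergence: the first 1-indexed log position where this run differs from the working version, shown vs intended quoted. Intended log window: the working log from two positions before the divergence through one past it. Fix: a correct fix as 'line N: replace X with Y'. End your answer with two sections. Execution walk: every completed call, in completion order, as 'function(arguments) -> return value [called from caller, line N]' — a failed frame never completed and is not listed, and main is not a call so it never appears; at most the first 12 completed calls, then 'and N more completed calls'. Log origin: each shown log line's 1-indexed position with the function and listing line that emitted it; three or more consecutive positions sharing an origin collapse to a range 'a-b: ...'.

Answer: the defect is in shape_report at line 21.
Key observation: Everything matches until log position 7, which reads 'stage result 9' in place of 'stage result 7'.
Call chain: main.
First divergence: position 7; shown 'stage result 9' vs intended 'stage result 7'.
Intended log window:
  5: intermediate pair 2, 3
  6: shape_report: inputs 2 and 3
  7: stage result 7
Execution walk:
  resolve_slot([3, 12, 2, 2, 5, 3, 4, 8, 5, 12]) -> 2  [called from screen_input, line 28]
  count_flags([3, 12, 2, 2, 5, 3, 4, 8, 5, 12], 5) -> 3  [called from screen_input, line 29]
  shape_report(2, 3) -> 9  [called from screen_input, line 31]
  screen_input([3, 12, 2, 2, 5, 3, 4, 8, 5, 12], 5) -> 9  [called from main, line 37]
Log origins:
  1: emitted by main (line 36)
  2: emitted by screen_input (line 27)
  3: emitted by resolve_slot (line 6)
  4: emitted by count_flags (line 14)
  5: emitted by screen_input (line 30)
  6: emitted by shape_report (line 18)
  7: emitted by main (line 38)
A correct fix: line 21: replace `9` with `7`.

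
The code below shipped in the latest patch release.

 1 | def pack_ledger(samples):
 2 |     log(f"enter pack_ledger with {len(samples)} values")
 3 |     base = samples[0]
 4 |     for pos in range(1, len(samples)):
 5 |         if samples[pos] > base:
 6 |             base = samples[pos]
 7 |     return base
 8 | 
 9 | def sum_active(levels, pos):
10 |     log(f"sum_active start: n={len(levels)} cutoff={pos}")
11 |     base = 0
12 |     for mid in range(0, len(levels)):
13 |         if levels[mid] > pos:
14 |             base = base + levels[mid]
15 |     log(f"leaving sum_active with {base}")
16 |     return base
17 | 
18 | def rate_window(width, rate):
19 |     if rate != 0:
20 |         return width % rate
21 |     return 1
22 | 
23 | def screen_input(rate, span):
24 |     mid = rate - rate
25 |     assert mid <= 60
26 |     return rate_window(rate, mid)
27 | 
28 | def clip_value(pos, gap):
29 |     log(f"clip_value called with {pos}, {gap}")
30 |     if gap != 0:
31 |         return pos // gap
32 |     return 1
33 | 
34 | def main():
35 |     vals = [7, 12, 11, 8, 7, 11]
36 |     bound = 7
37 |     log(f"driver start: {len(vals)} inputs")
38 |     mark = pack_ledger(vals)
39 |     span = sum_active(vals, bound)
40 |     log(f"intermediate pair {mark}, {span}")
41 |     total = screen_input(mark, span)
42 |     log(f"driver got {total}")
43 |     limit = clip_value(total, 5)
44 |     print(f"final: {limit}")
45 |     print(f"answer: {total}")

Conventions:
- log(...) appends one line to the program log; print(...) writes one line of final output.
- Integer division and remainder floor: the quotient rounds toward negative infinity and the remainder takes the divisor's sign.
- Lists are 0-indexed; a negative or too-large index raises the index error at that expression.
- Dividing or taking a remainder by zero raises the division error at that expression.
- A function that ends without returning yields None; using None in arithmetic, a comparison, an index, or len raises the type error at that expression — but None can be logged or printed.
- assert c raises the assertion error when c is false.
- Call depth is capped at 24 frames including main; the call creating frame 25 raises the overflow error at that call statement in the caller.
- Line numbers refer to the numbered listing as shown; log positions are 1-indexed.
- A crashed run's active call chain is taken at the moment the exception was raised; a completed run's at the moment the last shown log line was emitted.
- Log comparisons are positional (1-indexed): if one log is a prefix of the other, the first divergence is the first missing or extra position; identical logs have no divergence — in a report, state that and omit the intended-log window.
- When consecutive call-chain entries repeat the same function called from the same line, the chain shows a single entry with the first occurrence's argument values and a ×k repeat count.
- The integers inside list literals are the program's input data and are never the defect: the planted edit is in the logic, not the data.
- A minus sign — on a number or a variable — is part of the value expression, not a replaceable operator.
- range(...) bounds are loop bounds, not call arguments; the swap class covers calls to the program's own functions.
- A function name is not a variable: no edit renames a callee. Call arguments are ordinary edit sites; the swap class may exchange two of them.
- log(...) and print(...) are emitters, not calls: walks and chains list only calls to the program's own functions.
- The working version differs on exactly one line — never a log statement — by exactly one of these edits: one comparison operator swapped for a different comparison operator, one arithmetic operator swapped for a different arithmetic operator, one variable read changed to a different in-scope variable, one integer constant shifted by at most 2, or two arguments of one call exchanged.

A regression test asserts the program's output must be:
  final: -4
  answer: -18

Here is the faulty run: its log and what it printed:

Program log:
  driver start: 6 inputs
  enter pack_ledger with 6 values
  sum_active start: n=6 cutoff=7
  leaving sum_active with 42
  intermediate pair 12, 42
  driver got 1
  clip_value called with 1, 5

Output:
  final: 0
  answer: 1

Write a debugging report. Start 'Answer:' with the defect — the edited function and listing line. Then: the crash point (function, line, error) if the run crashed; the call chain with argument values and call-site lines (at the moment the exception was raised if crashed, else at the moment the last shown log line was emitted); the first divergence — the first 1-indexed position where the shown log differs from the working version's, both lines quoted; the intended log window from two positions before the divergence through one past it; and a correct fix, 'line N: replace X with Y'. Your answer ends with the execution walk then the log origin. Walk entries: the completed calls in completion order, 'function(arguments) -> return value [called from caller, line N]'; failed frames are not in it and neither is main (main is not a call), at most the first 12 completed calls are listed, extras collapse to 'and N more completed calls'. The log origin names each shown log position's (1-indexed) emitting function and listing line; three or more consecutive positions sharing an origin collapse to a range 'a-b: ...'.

Answer: the defect is in screen_input at line 24.
Key observation: The log first diverges at position 6: the faulty run prints 'driver got 1' where the working version prints 'driver got -18'.
Call chain: main -> clip_value(1, 5) (called at line 43).
First divergence: position 6 — shown 'driver got 1', intended 'driver got -18'.
Intended log window:
  4: leaving sum_active with 42
  5: intermediate pair 12, 42
  6: driver got -18
  7: clip_value called with -18, 5
Execution walk:
  pack_ledger([7, 12, 11, 8, 7, 11]) -> 12  [called from main, line 38]
  sum_active([7, 12, 11, 8, 7, 11], 7) -> 42  [called from main, line 39]
  rate_window(12, 0) -> 1  [called from screen_input, line 26]
  screen_input(12, 42) -> 1  [called from main, line 41]
  clip_value(1, 5) -> 0  [called from main, line 43]
Log origins:
  1: from main, line 37
  2: from pack_ledger, line 2
  3: from sum_active, line 10
  4: from sum_active, line 15
  5: from main, line 40
  6: from main, line 42
  7: from clip_value, line 29
A correct fix: line 24: replace `rate - rate` with `rate - span`.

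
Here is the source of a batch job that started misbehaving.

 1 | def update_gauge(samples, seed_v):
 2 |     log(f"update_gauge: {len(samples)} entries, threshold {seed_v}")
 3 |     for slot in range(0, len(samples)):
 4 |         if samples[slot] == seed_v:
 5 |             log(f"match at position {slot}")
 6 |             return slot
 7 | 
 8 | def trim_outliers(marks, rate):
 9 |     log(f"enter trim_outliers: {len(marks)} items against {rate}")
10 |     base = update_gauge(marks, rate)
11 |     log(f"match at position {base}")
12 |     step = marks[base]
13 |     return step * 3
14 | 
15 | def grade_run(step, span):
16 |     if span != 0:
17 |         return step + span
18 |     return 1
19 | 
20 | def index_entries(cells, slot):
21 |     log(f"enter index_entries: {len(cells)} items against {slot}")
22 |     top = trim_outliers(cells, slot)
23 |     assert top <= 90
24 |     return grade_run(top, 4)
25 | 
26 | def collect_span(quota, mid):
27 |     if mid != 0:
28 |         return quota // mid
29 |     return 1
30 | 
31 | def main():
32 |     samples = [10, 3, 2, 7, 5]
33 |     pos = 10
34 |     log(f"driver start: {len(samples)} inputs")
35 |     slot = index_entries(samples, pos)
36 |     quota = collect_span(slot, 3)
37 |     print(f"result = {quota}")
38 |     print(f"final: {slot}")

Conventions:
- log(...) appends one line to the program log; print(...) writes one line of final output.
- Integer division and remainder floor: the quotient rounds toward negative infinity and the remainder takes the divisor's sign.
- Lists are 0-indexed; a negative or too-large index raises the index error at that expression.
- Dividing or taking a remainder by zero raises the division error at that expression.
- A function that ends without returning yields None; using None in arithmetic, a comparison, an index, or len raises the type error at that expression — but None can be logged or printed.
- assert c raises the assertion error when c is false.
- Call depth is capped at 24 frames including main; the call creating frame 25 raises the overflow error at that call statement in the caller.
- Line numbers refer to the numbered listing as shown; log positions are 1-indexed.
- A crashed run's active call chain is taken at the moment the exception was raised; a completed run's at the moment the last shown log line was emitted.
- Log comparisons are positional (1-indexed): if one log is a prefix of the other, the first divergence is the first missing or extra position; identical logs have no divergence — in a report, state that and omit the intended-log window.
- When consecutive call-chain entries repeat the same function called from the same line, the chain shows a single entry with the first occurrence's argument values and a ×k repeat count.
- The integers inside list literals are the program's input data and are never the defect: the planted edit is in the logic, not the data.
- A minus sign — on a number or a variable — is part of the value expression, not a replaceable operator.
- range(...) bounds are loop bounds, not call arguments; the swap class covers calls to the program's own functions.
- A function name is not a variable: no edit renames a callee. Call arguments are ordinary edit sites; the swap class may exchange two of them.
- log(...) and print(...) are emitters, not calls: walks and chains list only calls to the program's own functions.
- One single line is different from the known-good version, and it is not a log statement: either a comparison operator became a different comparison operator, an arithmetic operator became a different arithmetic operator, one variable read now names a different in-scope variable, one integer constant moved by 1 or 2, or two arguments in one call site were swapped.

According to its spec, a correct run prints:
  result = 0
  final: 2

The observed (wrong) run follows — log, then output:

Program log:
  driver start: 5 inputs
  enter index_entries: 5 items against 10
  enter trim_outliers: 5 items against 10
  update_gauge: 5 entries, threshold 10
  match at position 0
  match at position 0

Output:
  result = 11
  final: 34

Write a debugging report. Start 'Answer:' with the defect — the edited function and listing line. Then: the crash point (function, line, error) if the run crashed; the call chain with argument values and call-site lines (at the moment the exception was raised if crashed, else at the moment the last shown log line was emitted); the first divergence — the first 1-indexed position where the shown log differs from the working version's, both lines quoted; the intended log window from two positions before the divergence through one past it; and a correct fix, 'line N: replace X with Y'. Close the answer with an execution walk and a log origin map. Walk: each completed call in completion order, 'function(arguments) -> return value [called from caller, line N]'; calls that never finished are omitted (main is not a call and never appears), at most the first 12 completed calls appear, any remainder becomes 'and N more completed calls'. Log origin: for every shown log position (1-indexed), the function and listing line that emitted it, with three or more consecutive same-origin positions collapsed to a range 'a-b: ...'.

Answer: the defect is in grade_run at line 17.
Core observation: The logs agree in full; only the final output differs.
Call chain: main -> index_entries([10, 3, 2, 7, 5], 10) (called at line 35) -> trim_outliers([10, 3, 2, 7, 5], 10) (called at line 22).
First divergence: there is none — every log position agrees.
Execution walk:
  update_gauge([10, 3, 2, 7, 5], 10) -> 0  [called from trim_outliers, line 10]
  trim_outliers([10, 3, 2, 7, 5], 10) -> 30  [called from index_entries, line 22]
  grade_run(30, 4) -> 34  [called from index_entries, line 24]
  index_entries([10, 3, 2, 7, 5], 10) -> 34  [called from main, line 35]
  collect_span(34, 3) -> 11  [called from main, line 36]
Log line origins:
  1: logged in main at line 34
  2: logged in index_entries at line 21
  3: logged in trim_outliers at line 9
  4: logged in update_gauge at line 2
  5: logged in update_gauge at line 5
  6: logged in trim_outliers at line 11
A correct fix: line 17: replace `+` with `%`.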